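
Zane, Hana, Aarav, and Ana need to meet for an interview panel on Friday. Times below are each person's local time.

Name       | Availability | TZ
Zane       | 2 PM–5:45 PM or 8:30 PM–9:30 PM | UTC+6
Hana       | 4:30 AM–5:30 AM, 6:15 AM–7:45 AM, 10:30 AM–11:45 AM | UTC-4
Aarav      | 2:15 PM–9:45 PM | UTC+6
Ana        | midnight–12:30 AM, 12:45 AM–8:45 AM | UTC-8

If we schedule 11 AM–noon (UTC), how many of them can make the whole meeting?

2

Zane in UTC: 08:00-11:45, 14:30-15:30 (subtract 6h to convert from UTC+6).
Hana in UTC: 08:30-09:30, 10:15-11:45, 14:30-15:45 (add 4h to convert from UTC-4).
Aarav in UTC: 08:15-15:45 (subtract 6h to convert from UTC+6).
Ana in UTC: 08:00-08:30, 08:45-16:45 (add 8h to convert from UTC-8).
Aarav and Ana can make the full 11:00-12:00 slot — that's 2.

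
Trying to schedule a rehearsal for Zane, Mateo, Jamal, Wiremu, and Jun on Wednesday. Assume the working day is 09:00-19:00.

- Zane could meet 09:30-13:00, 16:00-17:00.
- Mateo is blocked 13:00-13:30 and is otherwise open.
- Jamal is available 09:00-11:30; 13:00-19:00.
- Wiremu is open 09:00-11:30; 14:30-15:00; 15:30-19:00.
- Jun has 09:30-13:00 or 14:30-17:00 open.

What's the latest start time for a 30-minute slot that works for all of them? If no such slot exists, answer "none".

16:30

Zane free: 09:30-13:00, 16:00-17:00.
Mateo free: 09:00-13:00, 13:30-19:00 (invert busy blocks within the working day).
Jamal free: 09:00-11:30, 13:00-19:00.
Wiremu free: 09:00-11:30, 14:30-15:00, 15:30-19:00.
Jun free: 09:30-13:00, 14:30-17:00.
Zane ∩ Mateo: 09:30-13:00, 16:00-17:00.
Zane ∩ Mateo ∩ Jamal: 09:30-11:30, 16:00-17:00.
Zane ∩ Mateo ∩ Jamal ∩ Wiremu: 09:30-11:30, 16:00-17:00.
Zane ∩ Mateo ∩ Jamal ∩ Wiremu ∩ Jun: 09:30-11:30, 16:00-17:00.
Those are the intersection windows.
The last common window of at least 30 minutes is 16:00-17:00; a 30-minute meeting can start as late as 16:30 and still end by 17:00.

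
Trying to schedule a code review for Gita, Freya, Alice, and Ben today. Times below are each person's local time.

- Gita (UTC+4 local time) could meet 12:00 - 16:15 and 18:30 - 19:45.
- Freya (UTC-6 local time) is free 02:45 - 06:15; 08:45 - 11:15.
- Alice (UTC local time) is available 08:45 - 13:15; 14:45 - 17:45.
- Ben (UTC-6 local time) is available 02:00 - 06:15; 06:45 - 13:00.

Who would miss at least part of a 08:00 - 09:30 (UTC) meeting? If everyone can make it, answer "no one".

Gita in UTC: 08:00-12:15, 14:30-15:45 (subtract 4h to convert from UTC+4).
Freya in UTC: 08:45-12:15, 14:45-17:15 (add 6h to convert from UTC-6).
Alice in UTC: 08:45-13:15, 14:45-17:45.
Ben in UTC: 08:00-12:15, 12:45-19:00 (add 6h to convert from UTC-6).
Gita: free for 08:00-09:30. Freya: not fully free for 08:00-09:30. Alice: not fully free for 08:00-09:30. Ben: free for 08:00-09:30.

Alice, Freya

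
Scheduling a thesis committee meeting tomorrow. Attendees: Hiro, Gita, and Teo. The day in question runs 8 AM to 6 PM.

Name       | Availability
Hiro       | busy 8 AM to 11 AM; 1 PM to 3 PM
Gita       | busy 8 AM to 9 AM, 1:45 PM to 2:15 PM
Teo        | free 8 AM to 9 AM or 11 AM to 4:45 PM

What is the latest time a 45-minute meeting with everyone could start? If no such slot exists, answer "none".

16:00

Hiro free: 11:00-13:00, 15:00-18:00 (invert busy blocks within the working day).
Gita free: 09:00-13:45, 14:15-18:00 (invert busy blocks within the working day).
Teo free: 08:00-09:00, 11:00-16:45.
Hiro ∩ Gita: 11:00-13:00, 15:00-18:00.
Hiro ∩ Gita ∩ Teo: 11:00-13:00, 15:00-16:45.
The last common window of at least 45 minutes is 15:00-16:45; a 45-minute meeting can start as late as 16:00 and still end by 16:45.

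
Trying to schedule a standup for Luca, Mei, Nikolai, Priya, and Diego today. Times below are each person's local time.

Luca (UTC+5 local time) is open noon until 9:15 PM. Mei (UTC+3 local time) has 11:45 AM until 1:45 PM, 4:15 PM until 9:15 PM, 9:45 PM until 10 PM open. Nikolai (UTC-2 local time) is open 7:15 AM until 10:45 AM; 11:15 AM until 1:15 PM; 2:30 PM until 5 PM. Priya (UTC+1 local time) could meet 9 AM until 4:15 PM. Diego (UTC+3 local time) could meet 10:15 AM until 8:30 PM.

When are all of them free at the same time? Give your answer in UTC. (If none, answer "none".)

Luca in UTC: 07:00-16:15 (subtract 5h to convert from UTC+5).
Mei in UTC: 08:45-10:45, 13:15-18:15, 18:45-19:00 (subtract 3h to convert from UTC+3).
Nikolai in UTC: 09:15-12:45, 13:15-15:15, 16:30-19:00 (add 2h to convert from UTC-2).
Priya in UTC: 08:00-15:15 (subtract 1h to convert from UTC+1).
Diego in UTC: 07:15-17:30 (subtract 3h to convert from UTC+3).
Luca ∩ Mei: 08:45-10:45, 13:15-16:15.
Luca ∩ Mei ∩ Nikolai: 09:15-10:45, 13:15-15:15.
Luca ∩ Mei ∩ Nikolai ∩ Priya: 09:15-10:45, 13:15-15:15.
Luca ∩ Mei ∩ Nikolai ∩ Priya ∩ Diego: 09:15-10:45, 13:15-15:15.

09:15-10:45, 13:15-15:15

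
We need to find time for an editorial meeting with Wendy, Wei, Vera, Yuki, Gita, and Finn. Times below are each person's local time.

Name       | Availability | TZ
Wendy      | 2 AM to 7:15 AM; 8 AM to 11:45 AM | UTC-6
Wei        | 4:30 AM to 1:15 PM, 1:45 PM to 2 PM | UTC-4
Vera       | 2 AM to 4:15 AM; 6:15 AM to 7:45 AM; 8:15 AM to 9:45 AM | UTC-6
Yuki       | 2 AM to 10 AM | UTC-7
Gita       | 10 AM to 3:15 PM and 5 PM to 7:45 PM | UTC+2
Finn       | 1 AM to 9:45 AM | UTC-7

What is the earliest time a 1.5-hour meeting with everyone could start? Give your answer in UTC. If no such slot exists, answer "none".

Wendy in UTC: 08:00-13:15, 14:00-17:45 (add 6h to convert from UTC-6).
Wei in UTC: 08:30-17:15, 17:45-18:00 (add 4h to convert from UTC-4).
Vera in UTC: 08:00-10:15, 12:15-13:45, 14:15-15:45 (add 6h to convert from UTC-6).
Yuki in UTC: 09:00-17:00 (add 7h to convert from UTC-7).
Gita in UTC: 08:00-13:15, 15:00-17:45 (subtract 2h to convert from UTC+2).
Finn in UTC: 08:00-16:45 (add 7h to convert from UTC-7).
Wendy ∩ Wei: 08:30-13:15, 14:00-17:15.
Wendy ∩ Wei ∩ Vera: 08:30-10:15, 12:15-13:15, 14:15-15:45.
Wendy ∩ Wei ∩ Vera ∩ Yuki: 09:00-10:15, 12:15-13:15, 14:15-15:45.
Wendy ∩ Wei ∩ Vera ∩ Yuki ∩ Gita: 09:00-10:15, 12:15-13:15, 15:00-15:45.
Wendy ∩ Wei ∩ Vera ∩ Yuki ∩ Gita ∩ Finn: 09:00-10:15, 12:15-13:15, 15:00-15:45.
No common window is at least 90 minutes long.

none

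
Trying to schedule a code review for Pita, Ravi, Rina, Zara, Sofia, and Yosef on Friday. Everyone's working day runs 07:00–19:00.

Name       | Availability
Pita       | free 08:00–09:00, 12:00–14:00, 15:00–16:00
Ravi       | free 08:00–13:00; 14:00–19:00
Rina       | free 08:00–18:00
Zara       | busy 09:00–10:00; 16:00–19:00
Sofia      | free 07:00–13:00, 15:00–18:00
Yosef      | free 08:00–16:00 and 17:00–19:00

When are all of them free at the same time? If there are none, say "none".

Pita free: 08:00-09:00, 12:00-14:00, 15:00-16:00.
Ravi free: 08:00-13:00, 14:00-19:00.
Rina free: 08:00-18:00.
Zara free: 07:00-09:00, 10:00-16:00 (invert busy blocks within the working day).
Sofia free: 07:00-13:00, 15:00-18:00.
Yosef free: 08:00-16:00, 17:00-19:00.
Pita ∩ Ravi: 08:00-09:00, 12:00-13:00, 15:00-16:00.
Pita ∩ Ravi ∩ Rina: 08:00-09:00, 12:00-13:00, 15:00-16:00.
Pita ∩ Ravi ∩ Rina ∩ Zara: 08:00-09:00, 12:00-13:00, 15:00-16:00.
Pita ∩ Ravi ∩ Rina ∩ Zara ∩ Sofia: 08:00-09:00, 12:00-13:00, 15:00-16:00.
Pita ∩ Ravi ∩ Rina ∩ Zara ∩ Sofia ∩ Yosef: 08:00-09:00, 12:00-13:00, 15:00-16:00.

08:00-09:00, 12:00-13:00, 15:00-16:00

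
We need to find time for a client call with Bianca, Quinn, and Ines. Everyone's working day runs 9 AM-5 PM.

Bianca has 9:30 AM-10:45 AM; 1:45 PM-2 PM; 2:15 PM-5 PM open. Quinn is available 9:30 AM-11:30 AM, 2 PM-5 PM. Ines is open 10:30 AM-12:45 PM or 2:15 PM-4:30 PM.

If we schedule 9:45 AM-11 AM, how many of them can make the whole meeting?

Quinn can make the full 09:45-11:00 slot — that's 1.

1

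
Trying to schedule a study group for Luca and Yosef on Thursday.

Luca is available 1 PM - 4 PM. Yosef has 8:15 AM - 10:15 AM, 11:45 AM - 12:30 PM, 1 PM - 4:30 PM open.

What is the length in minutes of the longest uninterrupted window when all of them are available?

180

Luca ∩ Yosef: 13:00-16:00.
The longest is 13:00-16:00 at 180 minutes.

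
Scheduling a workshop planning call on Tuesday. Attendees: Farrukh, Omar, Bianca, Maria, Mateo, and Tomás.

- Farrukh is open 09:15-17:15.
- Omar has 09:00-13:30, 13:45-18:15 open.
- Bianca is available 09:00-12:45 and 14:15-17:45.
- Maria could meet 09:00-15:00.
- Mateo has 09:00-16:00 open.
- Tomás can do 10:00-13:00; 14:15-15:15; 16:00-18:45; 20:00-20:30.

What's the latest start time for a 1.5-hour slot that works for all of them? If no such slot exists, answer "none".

11:15

Farrukh ∩ Omar: 09:15-13:30, 13:45-17:15.
Farrukh ∩ Omar ∩ Bianca: 09:15-12:45, 14:15-17:15.
Farrukh ∩ Omar ∩ Bianca ∩ Maria: 09:15-12:45, 14:15-15:00.
Farrukh ∩ Omar ∩ Bianca ∩ Maria ∩ Mateo: 09:15-12:45, 14:15-15:00.
Farrukh ∩ Omar ∩ Bianca ∩ Maria ∩ Mateo ∩ Tomás: 10:00-12:45, 14:15-15:00.
The last common window of at least 90 minutes is 10:00-12:45; a 90-minute meeting can start as late as 11:15 and still end by 12:45.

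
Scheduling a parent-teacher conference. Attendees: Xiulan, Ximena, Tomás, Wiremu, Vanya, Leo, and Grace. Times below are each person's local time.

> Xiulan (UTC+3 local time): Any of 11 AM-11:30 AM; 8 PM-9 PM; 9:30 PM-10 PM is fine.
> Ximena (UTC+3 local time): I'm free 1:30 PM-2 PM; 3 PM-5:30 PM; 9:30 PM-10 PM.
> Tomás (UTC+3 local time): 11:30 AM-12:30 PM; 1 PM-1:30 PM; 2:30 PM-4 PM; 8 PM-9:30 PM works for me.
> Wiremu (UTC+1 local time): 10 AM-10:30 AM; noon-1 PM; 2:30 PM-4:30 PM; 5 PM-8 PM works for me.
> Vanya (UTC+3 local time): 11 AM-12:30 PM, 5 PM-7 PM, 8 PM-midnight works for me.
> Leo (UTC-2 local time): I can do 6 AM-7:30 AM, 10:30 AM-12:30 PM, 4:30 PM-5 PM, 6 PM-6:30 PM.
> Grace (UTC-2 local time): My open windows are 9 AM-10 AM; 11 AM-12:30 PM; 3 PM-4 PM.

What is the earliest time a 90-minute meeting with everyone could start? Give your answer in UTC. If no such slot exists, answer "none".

Xiulan in UTC: 08:00-08:30, 17:00-18:00, 18:30-19:00 (subtract 3h to convert from UTC+3).
Ximena in UTC: 10:30-11:00, 12:00-14:30, 18:30-19:00 (subtract 3h to convert from UTC+3).
Tomás in UTC: 08:30-09:30, 10:00-10:30, 11:30-13:00, 17:00-18:30 (subtract 3h to convert from UTC+3).
Wiremu in UTC: 09:00-09:30, 11:00-12:00, 13:30-15:30, 16:00-19:00 (subtract 1h to convert from UTC+1).
Vanya in UTC: 08:00-09:30, 14:00-16:00, 17:00-21:00 (subtract 3h to convert from UTC+3).
Leo in UTC: 08:00-09:30, 12:30-14:30, 18:30-19:00, 20:00-20:30 (add 2h to convert from UTC-2).
Grace in UTC: 11:00-12:00, 13:00-14:30, 17:00-18:00 (add 2h to convert from UTC-2).
Xiulan ∩ Ximena: 18:30-19:00.
Xiulan ∩ Ximena ∩ Tomás: ∅.
Xiulan ∩ Ximena ∩ Tomás ∩ Wiremu: ∅.
Xiulan ∩ Ximena ∩ Tomás ∩ Wiremu ∩ Vanya: ∅.
Xiulan ∩ Ximena ∩ Tomás ∩ Wiremu ∩ Vanya ∩ Leo: ∅.
Xiulan ∩ Ximena ∩ Tomás ∩ Wiremu ∩ Vanya ∩ Leo ∩ Grace: ∅.
There is no time when everyone is free.
No common window is at least 90 minutes long.

none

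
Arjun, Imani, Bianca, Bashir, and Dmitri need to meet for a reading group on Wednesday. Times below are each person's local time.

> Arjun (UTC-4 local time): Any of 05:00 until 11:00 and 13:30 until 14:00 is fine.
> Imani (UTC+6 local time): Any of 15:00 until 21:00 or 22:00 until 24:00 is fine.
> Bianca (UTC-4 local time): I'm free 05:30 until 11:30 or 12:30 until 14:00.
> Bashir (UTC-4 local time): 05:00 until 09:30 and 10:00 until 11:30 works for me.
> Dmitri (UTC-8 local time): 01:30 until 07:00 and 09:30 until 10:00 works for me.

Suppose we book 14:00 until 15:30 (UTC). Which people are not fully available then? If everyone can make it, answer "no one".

Arjun in UTC: 09:00-15:00, 17:30-18:00 (add 4h to convert from UTC-4).
Imani in UTC: 09:00-15:00, 16:00-18:00 (subtract 6h to convert from UTC+6).
Bianca in UTC: 09:30-15:30, 16:30-18:00 (add 4h to convert from UTC-4).
Bashir in UTC: 09:00-13:30, 14:00-15:30 (add 4h to convert from UTC-4).
Dmitri in UTC: 09:30-15:00, 17:30-18:00 (add 8h to convert from UTC-8).
Arjun: not fully free for 14:00-15:30. Imani: not fully free for 14:00-15:30. Bianca: free for 14:00-15:30. Bashir: free for 14:00-15:30. Dmitri: not fully free for 14:00-15:30.

Arjun, Dmitri, Imani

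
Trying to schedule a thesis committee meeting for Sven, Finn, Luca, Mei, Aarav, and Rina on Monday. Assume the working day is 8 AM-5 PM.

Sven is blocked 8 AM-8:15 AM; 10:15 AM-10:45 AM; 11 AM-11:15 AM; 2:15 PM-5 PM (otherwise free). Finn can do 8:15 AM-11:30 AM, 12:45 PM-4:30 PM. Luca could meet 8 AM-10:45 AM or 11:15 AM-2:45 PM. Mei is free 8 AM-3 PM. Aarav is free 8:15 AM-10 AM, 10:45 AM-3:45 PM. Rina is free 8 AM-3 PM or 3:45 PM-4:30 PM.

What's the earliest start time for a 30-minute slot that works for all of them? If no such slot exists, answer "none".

08:15

Sven free: 08:15-10:15, 10:45-11:00, 11:15-14:15 (invert busy blocks within the working day).
Finn free: 08:15-11:30, 12:45-16:30.
Luca free: 08:00-10:45, 11:15-14:45.
Mei free: 08:00-15:00.
Aarav free: 08:15-10:00, 10:45-15:45.
Rina free: 08:00-15:00, 15:45-16:30.
Sven ∩ Finn: 08:15-10:15, 10:45-11:00, 11:15-11:30, 12:45-14:15.
Sven ∩ Finn ∩ Luca: 08:15-10:15, 11:15-11:30, 12:45-14:15.
Sven ∩ Finn ∩ Luca ∩ Mei: 08:15-10:15, 11:15-11:30, 12:45-14:15.
Sven ∩ Finn ∩ Luca ∩ Mei ∩ Aarav: 08:15-10:00, 11:15-11:30, 12:45-14:15.
Sven ∩ Finn ∩ Luca ∩ Mei ∩ Aarav ∩ Rina: 08:15-10:00, 11:15-11:30, 12:45-14:15.
Those are the intersection windows.
The first common window of at least 30 minutes is 08:15-10:00, so the earliest start is 08:15.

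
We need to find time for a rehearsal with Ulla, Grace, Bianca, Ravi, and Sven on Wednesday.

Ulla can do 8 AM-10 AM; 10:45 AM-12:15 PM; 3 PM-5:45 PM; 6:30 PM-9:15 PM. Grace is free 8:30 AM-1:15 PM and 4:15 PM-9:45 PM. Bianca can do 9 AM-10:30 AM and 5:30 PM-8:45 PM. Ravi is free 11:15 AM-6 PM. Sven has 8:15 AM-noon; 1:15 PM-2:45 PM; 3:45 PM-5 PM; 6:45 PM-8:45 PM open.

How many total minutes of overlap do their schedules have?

Ulla ∩ Grace: 08:30-10:00, 10:45-12:15, 16:15-17:45, 18:30-21:15.
Ulla ∩ Grace ∩ Bianca: 09:00-10:00, 17:30-17:45, 18:30-20:45.
Ulla ∩ Grace ∩ Bianca ∩ Ravi: 17:30-17:45.
Ulla ∩ Grace ∩ Bianca ∩ Ravi ∩ Sven: ∅.
There is no time when everyone is free.
There is no common window, so the total is 0 minutes.

0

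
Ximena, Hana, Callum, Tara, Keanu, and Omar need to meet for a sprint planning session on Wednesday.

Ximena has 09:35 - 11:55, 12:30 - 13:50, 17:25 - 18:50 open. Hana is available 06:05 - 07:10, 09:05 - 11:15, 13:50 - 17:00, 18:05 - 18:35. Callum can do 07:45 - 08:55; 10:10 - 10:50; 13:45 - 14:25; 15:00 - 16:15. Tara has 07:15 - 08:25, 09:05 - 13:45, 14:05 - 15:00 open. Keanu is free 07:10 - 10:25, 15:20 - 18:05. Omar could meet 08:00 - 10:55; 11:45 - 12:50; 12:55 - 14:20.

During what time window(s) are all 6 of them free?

Ximena ∩ Hana: 09:35-11:15, 18:05-18:35.
Ximena ∩ Hana ∩ Callum: 10:10-10:50.
Ximena ∩ Hana ∩ Callum ∩ Tara: 10:10-10:50.
Ximena ∩ Hana ∩ Callum ∩ Tara ∩ Keanu: 10:10-10:25.
Ximena ∩ Hana ∩ Callum ∩ Tara ∩ Keanu ∩ Omar: 10:10-10:25.

10:10-10:25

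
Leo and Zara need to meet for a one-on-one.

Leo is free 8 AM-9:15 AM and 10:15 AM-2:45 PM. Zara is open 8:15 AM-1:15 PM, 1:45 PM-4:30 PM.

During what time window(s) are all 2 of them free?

08:15-09:15, 10:15-13:15, 13:45-14:45

Leo ∩ Zara: 08:15-09:15, 10:15-13:15, 13:45-14:45.
So the common availability across everyone is 08:15-09:15, 10:15-13:15, 13:45-14:45.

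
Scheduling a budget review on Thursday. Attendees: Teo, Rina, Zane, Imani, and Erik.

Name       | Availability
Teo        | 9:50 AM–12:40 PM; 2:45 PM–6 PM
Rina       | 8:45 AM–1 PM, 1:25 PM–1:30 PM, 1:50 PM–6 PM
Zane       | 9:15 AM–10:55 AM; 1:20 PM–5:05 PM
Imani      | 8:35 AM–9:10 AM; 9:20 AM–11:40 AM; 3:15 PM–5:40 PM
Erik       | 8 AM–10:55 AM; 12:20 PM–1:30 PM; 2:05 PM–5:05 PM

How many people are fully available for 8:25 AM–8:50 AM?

1

Erik can make the full 08:25-08:50 slot — that's 1.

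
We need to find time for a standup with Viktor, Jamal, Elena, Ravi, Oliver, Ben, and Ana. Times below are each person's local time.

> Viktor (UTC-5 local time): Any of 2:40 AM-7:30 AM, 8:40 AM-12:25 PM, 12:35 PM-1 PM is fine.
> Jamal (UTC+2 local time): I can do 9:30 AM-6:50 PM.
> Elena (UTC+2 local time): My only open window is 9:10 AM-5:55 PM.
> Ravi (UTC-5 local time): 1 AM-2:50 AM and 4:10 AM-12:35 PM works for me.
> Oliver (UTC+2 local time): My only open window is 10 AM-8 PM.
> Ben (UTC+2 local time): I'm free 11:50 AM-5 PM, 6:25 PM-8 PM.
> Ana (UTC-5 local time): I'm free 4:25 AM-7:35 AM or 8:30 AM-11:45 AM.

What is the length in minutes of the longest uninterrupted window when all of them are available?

160

Viktor in UTC: 07:40-12:30, 13:40-17:25, 17:35-18:00 (add 5h to convert from UTC-5).
Jamal in UTC: 07:30-16:50 (subtract 2h to convert from UTC+2).
Elena in UTC: 07:10-15:55 (subtract 2h to convert from UTC+2).
Ravi in UTC: 06:00-07:50, 09:10-17:35 (add 5h to convert from UTC-5).
Oliver in UTC: 08:00-18:00 (subtract 2h to convert from UTC+2).
Ben in UTC: 09:50-15:00, 16:25-18:00 (subtract 2h to convert from UTC+2).
Ana in UTC: 09:25-12:35, 13:30-16:45 (add 5h to convert from UTC-5).
Viktor ∩ Jamal: 07:40-12:30, 13:40-16:50.
Viktor ∩ Jamal ∩ Elena: 07:40-12:30, 13:40-15:55.
Viktor ∩ Jamal ∩ Elena ∩ Ravi: 07:40-07:50, 09:10-12:30, 13:40-15:55.
Viktor ∩ Jamal ∩ Elena ∩ Ravi ∩ Oliver: 09:10-12:30, 13:40-15:55.
Viktor ∩ Jamal ∩ Elena ∩ Ravi ∩ Oliver ∩ Ben: 09:50-12:30, 13:40-15:00.
Viktor ∩ Jamal ∩ Elena ∩ Ravi ∩ Oliver ∩ Ben ∩ Ana: 09:50-12:30, 13:40-15:00.
Those are the intersection windows.
The longest is 09:50-12:30 at 160 minutes.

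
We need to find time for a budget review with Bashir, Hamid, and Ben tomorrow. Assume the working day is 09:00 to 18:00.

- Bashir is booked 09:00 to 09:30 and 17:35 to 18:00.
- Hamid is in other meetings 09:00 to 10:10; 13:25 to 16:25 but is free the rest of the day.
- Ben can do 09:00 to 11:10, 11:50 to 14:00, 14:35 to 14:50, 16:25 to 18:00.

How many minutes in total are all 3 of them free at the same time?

225

Bashir free: 09:30-17:35 (invert busy blocks within the working day).
Hamid free: 10:10-13:25, 16:25-18:00 (invert busy blocks within the working day).
Ben free: 09:00-11:10, 11:50-14:00, 14:35-14:50, 16:25-18:00.
Bashir ∩ Hamid: 10:10-13:25, 16:25-17:35.
Bashir ∩ Hamid ∩ Ben: 10:10-11:10, 11:50-13:25, 16:25-17:35.
Summing the common windows: 60 + 95 + 70 = 225 minutes.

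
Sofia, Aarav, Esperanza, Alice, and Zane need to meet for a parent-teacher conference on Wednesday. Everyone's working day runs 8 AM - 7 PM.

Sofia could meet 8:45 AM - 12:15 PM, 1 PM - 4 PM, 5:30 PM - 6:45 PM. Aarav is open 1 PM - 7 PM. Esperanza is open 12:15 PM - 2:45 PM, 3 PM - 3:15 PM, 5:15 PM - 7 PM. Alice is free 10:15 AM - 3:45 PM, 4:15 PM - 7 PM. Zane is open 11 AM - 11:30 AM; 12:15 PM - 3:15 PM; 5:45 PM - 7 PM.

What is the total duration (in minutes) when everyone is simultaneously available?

180

Sofia ∩ Aarav: 13:00-16:00, 17:30-18:45.
Sofia ∩ Aarav ∩ Esperanza: 13:00-14:45, 15:00-15:15, 17:30-18:45.
Sofia ∩ Aarav ∩ Esperanza ∩ Alice: 13:00-14:45, 15:00-15:15, 17:30-18:45.
Sofia ∩ Aarav ∩ Esperanza ∩ Alice ∩ Zane: 13:00-14:45, 15:00-15:15, 17:45-18:45.
Summing the common windows: 105 + 15 + 60 = 180 minutes.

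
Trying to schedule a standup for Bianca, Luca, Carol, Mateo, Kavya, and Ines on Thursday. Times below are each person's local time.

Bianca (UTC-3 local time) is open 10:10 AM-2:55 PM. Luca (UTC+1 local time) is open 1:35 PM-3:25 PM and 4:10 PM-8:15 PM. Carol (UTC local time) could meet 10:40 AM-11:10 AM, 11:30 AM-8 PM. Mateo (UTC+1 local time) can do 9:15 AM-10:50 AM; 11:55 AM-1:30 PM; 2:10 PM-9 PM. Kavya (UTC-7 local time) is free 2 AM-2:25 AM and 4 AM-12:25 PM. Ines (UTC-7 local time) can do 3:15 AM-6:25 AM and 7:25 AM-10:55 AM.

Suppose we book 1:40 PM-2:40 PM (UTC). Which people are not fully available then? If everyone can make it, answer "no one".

Bianca in UTC: 13:10-17:55 (add 3h to convert from UTC-3).
Luca in UTC: 12:35-14:25, 15:10-19:15 (subtract 1h to convert from UTC+1).
Carol in UTC: 10:40-11:10, 11:30-20:00.
Mateo in UTC: 08:15-09:50, 10:55-12:30, 13:10-20:00 (subtract 1h to convert from UTC+1).
Kavya in UTC: 09:00-09:25, 11:00-19:25 (add 7h to convert from UTC-7).
Ines in UTC: 10:15-13:25, 14:25-17:55 (add 7h to convert from UTC-7).
Bianca: free for 13:40-14:40. Luca: not fully free for 13:40-14:40. Carol: free for 13:40-14:40. Mateo: free for 13:40-14:40. Kavya: free for 13:40-14:40. Ines: not fully free for 13:40-14:40.

Ines, Luca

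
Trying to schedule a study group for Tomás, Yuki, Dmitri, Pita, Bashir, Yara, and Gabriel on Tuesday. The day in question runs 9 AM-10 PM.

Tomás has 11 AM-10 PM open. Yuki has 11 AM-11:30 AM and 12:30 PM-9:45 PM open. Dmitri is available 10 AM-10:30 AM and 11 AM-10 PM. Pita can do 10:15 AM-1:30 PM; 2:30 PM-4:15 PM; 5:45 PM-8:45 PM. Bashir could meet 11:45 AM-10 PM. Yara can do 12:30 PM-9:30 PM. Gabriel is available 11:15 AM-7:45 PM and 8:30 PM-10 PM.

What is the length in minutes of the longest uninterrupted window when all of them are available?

120

Tomás ∩ Yuki: 11:00-11:30, 12:30-21:45.
Tomás ∩ Yuki ∩ Dmitri: 11:00-11:30, 12:30-21:45.
Tomás ∩ Yuki ∩ Dmitri ∩ Pita: 11:00-11:30, 12:30-13:30, 14:30-16:15, 17:45-20:45.
Tomás ∩ Yuki ∩ Dmitri ∩ Pita ∩ Bashir: 12:30-13:30, 14:30-16:15, 17:45-20:45.
Tomás ∩ Yuki ∩ Dmitri ∩ Pita ∩ Bashir ∩ Yara: 12:30-13:30, 14:30-16:15, 17:45-20:45.
Tomás ∩ Yuki ∩ Dmitri ∩ Pita ∩ Bashir ∩ Yara ∩ Gabriel: 12:30-13:30, 14:30-16:15, 17:45-19:45, 20:30-20:45.
The longest is 17:45-19:45 at 120 minutes.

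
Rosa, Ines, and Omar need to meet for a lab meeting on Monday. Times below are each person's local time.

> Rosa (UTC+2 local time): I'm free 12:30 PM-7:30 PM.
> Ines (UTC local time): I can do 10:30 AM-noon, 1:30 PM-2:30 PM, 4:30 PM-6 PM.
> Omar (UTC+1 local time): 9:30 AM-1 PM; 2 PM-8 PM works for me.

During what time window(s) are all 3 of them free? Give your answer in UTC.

Rosa in UTC: 10:30-17:30 (subtract 2h to convert from UTC+2).
Ines in UTC: 10:30-12:00, 13:30-14:30, 16:30-18:00.
Omar in UTC: 08:30-12:00, 13:00-19:00 (subtract 1h to convert from UTC+1).
Rosa ∩ Ines: 10:30-12:00, 13:30-14:30, 16:30-17:30.
Rosa ∩ Ines ∩ Omar: 10:30-12:00, 13:30-14:30, 16:30-17:30.

10:30-12:00, 13:30-14:30, 16:30-17:30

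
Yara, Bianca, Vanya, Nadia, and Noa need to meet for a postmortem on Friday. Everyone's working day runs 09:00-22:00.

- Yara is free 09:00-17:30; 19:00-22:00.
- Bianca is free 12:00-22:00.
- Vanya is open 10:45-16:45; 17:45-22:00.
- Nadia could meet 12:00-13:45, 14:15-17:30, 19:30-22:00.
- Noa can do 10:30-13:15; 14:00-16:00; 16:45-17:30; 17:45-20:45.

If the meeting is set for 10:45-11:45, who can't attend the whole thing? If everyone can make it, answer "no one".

Bianca, Nadia

Yara: free for 10:45-11:45. Bianca: not fully free for 10:45-11:45. Vanya: free for 10:45-11:45. Nadia: not fully free for 10:45-11:45. Noa: free for 10:45-11:45.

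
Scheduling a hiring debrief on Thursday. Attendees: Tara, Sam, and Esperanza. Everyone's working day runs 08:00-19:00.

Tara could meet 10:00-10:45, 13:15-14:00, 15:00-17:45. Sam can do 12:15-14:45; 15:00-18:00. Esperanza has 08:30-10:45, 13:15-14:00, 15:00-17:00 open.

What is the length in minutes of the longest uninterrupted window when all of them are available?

120

Tara ∩ Sam: 13:15-14:00, 15:00-17:45.
Tara ∩ Sam ∩ Esperanza: 13:15-14:00, 15:00-17:00.
The longest is 15:00-17:00 at 120 minutes.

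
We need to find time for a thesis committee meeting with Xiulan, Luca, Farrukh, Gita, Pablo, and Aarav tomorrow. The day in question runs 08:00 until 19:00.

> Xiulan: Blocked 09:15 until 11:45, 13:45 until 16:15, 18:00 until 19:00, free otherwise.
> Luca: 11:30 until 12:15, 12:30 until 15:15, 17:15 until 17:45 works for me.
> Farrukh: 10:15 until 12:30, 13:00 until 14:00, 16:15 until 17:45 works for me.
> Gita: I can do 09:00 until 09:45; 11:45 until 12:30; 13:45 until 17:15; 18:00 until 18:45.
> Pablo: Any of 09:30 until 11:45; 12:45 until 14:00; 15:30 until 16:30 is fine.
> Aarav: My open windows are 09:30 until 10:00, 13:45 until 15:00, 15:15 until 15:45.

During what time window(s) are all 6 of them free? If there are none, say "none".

none

Xiulan free: 08:00-09:15, 11:45-13:45, 16:15-18:00 (invert busy blocks within the working day).
Luca free: 11:30-12:15, 12:30-15:15, 17:15-17:45.
Farrukh free: 10:15-12:30, 13:00-14:00, 16:15-17:45.
Gita free: 09:00-09:45, 11:45-12:30, 13:45-17:15, 18:00-18:45.
Pablo free: 09:30-11:45, 12:45-14:00, 15:30-16:30.
Aarav free: 09:30-10:00, 13:45-15:00, 15:15-15:45.
Xiulan ∩ Luca: 11:45-12:15, 12:30-13:45, 17:15-17:45.
Xiulan ∩ Luca ∩ Farrukh: 11:45-12:15, 13:00-13:45, 17:15-17:45.
Xiulan ∩ Luca ∩ Farrukh ∩ Gita: 11:45-12:15.
Xiulan ∩ Luca ∩ Farrukh ∩ Gita ∩ Pablo: ∅.
Xiulan ∩ Luca ∩ Farrukh ∩ Gita ∩ Pablo ∩ Aarav: ∅.
There is no time when everyone is free.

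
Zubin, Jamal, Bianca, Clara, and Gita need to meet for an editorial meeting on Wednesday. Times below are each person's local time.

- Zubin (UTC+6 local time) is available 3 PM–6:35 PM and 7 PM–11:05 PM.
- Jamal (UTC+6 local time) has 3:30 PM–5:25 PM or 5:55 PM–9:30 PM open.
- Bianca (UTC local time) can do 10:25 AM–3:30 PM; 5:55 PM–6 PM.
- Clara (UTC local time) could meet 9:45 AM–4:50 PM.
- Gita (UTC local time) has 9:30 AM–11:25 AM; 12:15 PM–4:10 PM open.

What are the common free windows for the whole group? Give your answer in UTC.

Zubin in UTC: 09:00-12:35, 13:00-17:05 (subtract 6h to convert from UTC+6).
Jamal in UTC: 09:30-11:25, 11:55-15:30 (subtract 6h to convert from UTC+6).
Bianca in UTC: 10:25-15:30, 17:55-18:00.
Clara in UTC: 09:45-16:50.
Gita in UTC: 09:30-11:25, 12:15-16:10.
Zubin ∩ Jamal: 09:30-11:25, 11:55-12:35, 13:00-15:30.
Zubin ∩ Jamal ∩ Bianca: 10:25-11:25, 11:55-12:35, 13:00-15:30.
Zubin ∩ Jamal ∩ Bianca ∩ Clara: 10:25-11:25, 11:55-12:35, 13:00-15:30.
Zubin ∩ Jamal ∩ Bianca ∩ Clara ∩ Gita: 10:25-11:25, 12:15-12:35, 13:00-15:30.

10:25-11:25, 12:15-12:35, 13:00-15:30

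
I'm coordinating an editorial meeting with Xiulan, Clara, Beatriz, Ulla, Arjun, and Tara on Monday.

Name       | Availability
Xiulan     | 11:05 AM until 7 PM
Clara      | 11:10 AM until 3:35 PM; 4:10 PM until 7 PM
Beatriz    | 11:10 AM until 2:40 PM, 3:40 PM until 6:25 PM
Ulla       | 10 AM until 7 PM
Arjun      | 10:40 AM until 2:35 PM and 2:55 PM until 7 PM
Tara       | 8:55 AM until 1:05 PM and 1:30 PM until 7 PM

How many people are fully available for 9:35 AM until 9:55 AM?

1

Tara can make the full 09:35-09:55 slot — that's 1.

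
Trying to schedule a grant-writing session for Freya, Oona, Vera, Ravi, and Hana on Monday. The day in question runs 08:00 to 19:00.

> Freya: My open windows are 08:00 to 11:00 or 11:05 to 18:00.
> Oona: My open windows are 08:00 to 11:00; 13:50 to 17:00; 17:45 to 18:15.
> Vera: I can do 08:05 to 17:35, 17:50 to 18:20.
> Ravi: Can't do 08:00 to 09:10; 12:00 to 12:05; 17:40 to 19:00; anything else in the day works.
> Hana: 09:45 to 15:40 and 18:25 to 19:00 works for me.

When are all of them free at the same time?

09:45-11:00, 13:50-15:40

Freya free: 08:00-11:00, 11:05-18:00.
Oona free: 08:00-11:00, 13:50-17:00, 17:45-18:15.
Vera free: 08:05-17:35, 17:50-18:20.
Ravi free: 09:10-12:00, 12:05-17:40 (invert busy blocks within the working day).
Hana free: 09:45-15:40, 18:25-19:00.
Freya ∩ Oona: 08:00-11:00, 13:50-17:00, 17:45-18:00.
Freya ∩ Oona ∩ Vera: 08:05-11:00, 13:50-17:00, 17:50-18:00.
Freya ∩ Oona ∩ Vera ∩ Ravi: 09:10-11:00, 13:50-17:00.
Freya ∩ Oona ∩ Vera ∩ Ravi ∩ Hana: 09:45-11:00, 13:50-15:40.
Those are the intersection windows.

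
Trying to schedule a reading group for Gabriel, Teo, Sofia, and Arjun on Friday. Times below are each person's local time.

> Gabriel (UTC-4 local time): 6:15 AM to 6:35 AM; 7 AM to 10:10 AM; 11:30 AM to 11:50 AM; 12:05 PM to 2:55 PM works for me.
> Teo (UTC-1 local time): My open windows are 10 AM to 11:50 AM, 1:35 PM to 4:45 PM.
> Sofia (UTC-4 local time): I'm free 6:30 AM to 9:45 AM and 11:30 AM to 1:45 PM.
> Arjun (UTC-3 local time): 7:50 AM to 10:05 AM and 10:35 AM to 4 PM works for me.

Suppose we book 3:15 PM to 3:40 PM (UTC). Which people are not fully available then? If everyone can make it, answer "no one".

Gabriel in UTC: 10:15-10:35, 11:00-14:10, 15:30-15:50, 16:05-18:55 (add 4h to convert from UTC-4).
Teo in UTC: 11:00-12:50, 14:35-17:45 (add 1h to convert from UTC-1).
Sofia in UTC: 10:30-13:45, 15:30-17:45 (add 4h to convert from UTC-4).
Arjun in UTC: 10:50-13:05, 13:35-19:00 (add 3h to convert from UTC-3).
Gabriel: not fully free for 15:15-15:40. Teo: free for 15:15-15:40. Sofia: not fully free for 15:15-15:40. Arjun: free for 15:15-15:40.

Gabriel, Sofia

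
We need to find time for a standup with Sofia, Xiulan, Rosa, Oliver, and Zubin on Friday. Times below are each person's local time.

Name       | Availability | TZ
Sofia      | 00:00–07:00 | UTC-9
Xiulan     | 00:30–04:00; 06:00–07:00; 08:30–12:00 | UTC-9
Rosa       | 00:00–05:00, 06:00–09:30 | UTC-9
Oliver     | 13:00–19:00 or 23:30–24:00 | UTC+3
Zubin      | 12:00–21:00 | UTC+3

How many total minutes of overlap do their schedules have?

Sofia in UTC: 09:00-16:00 (add 9h to convert from UTC-9).
Xiulan in UTC: 09:30-13:00, 15:00-16:00, 17:30-21:00 (add 9h to convert from UTC-9).
Rosa in UTC: 09:00-14:00, 15:00-18:30 (add 9h to convert from UTC-9).
Oliver in UTC: 10:00-16:00, 20:30-21:00 (subtract 3h to convert from UTC+3).
Zubin in UTC: 09:00-18:00 (subtract 3h to convert from UTC+3).
Sofia ∩ Xiulan: 09:30-13:00, 15:00-16:00.
Sofia ∩ Xiulan ∩ Rosa: 09:30-13:00, 15:00-16:00.
Sofia ∩ Xiulan ∩ Rosa ∩ Oliver: 10:00-13:00, 15:00-16:00.
Sofia ∩ Xiulan ∩ Rosa ∩ Oliver ∩ Zubin: 10:00-13:00, 15:00-16:00.
So the common availability across everyone is 10:00-13:00, 15:00-16:00.
Summing the common windows: 180 + 60 = 240 minutes.

240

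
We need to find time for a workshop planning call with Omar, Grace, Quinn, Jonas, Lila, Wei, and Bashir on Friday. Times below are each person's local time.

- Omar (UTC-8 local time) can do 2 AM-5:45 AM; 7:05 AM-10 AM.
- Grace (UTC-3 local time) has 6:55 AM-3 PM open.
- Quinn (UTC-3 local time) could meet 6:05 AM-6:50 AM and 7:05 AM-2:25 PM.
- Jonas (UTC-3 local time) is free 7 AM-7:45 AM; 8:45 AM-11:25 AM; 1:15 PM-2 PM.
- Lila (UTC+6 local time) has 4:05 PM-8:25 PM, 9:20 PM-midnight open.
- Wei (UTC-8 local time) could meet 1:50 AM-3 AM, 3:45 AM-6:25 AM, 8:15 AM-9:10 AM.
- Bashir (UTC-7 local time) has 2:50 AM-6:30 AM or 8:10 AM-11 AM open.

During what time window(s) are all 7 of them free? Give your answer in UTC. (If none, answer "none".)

10:05-10:45, 11:45-13:30, 16:15-17:00

Omar in UTC: 10:00-13:45, 15:05-18:00 (add 8h to convert from UTC-8).
Grace in UTC: 09:55-18:00 (add 3h to convert from UTC-3).
Quinn in UTC: 09:05-09:50, 10:05-17:25 (add 3h to convert from UTC-3).
Jonas in UTC: 10:00-10:45, 11:45-14:25, 16:15-17:00 (add 3h to convert from UTC-3).
Lila in UTC: 10:05-14:25, 15:20-18:00 (subtract 6h to convert from UTC+6).
Wei in UTC: 09:50-11:00, 11:45-14:25, 16:15-17:10 (add 8h to convert from UTC-8).
Bashir in UTC: 09:50-13:30, 15:10-18:00 (add 7h to convert from UTC-7).
Omar ∩ Grace: 10:00-13:45, 15:05-18:00.
Omar ∩ Grace ∩ Quinn: 10:05-13:45, 15:05-17:25.
Omar ∩ Grace ∩ Quinn ∩ Jonas: 10:05-10:45, 11:45-13:45, 16:15-17:00.
Omar ∩ Grace ∩ Quinn ∩ Jonas ∩ Lila: 10:05-10:45, 11:45-13:45, 16:15-17:00.
Omar ∩ Grace ∩ Quinn ∩ Jonas ∩ Lila ∩ Wei: 10:05-10:45, 11:45-13:45, 16:15-17:00.
Omar ∩ Grace ∩ Quinn ∩ Jonas ∩ Lila ∩ Wei ∩ Bashir: 10:05-10:45, 11:45-13:30, 16:15-17:00.
So the common availability across everyone is 10:05-10:45, 11:45-13:30, 16:15-17:00.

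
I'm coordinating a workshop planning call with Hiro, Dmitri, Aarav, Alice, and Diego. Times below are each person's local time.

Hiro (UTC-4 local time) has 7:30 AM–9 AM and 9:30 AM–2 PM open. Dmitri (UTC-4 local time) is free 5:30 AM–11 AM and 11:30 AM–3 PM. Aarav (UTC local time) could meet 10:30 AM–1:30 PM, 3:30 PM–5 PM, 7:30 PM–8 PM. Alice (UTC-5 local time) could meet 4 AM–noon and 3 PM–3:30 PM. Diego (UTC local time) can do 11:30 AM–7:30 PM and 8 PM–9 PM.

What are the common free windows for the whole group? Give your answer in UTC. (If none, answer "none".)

11:30-13:00, 15:30-17:00

Hiro in UTC: 11:30-13:00, 13:30-18:00 (add 4h to convert from UTC-4).
Dmitri in UTC: 09:30-15:00, 15:30-19:00 (add 4h to convert from UTC-4).
Aarav in UTC: 10:30-13:30, 15:30-17:00, 19:30-20:00.
Alice in UTC: 09:00-17:00, 20:00-20:30 (add 5h to convert from UTC-5).
Diego in UTC: 11:30-19:30, 20:00-21:00.
Hiro ∩ Dmitri: 11:30-13:00, 13:30-15:00, 15:30-18:00.
Hiro ∩ Dmitri ∩ Aarav: 11:30-13:00, 15:30-17:00.
Hiro ∩ Dmitri ∩ Aarav ∩ Alice: 11:30-13:00, 15:30-17:00.
Hiro ∩ Dmitri ∩ Aarav ∩ Alice ∩ Diego: 11:30-13:00, 15:30-17:00.
So the common availability across everyone is 11:30-13:00, 15:30-17:00.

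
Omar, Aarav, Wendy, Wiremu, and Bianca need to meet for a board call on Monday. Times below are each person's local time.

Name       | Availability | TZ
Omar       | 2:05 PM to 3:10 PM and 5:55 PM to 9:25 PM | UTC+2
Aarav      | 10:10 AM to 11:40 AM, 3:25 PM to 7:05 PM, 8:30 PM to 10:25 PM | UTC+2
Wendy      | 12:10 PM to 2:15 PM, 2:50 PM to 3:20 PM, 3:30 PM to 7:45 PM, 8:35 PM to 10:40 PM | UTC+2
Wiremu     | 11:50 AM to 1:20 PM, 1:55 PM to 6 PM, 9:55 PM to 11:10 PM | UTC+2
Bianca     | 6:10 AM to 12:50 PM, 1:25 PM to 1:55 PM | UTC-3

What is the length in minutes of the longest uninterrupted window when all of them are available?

Omar in UTC: 12:05-13:10, 15:55-19:25 (subtract 2h to convert from UTC+2).
Aarav in UTC: 08:10-09:40, 13:25-17:05, 18:30-20:25 (subtract 2h to convert from UTC+2).
Wendy in UTC: 10:10-12:15, 12:50-13:20, 13:30-17:45, 18:35-20:40 (subtract 2h to convert from UTC+2).
Wiremu in UTC: 09:50-11:20, 11:55-16:00, 19:55-21:10 (subtract 2h to convert from UTC+2).
Bianca in UTC: 09:10-15:50, 16:25-16:55 (add 3h to convert from UTC-3).
Omar ∩ Aarav: 15:55-17:05, 18:30-19:25.
Omar ∩ Aarav ∩ Wendy: 15:55-17:05, 18:35-19:25.
Omar ∩ Aarav ∩ Wendy ∩ Wiremu: 15:55-16:00.
Omar ∩ Aarav ∩ Wendy ∩ Wiremu ∩ Bianca: ∅.
There is no time when everyone is free.
No common window exists, so the longest block is 0 minutes.

0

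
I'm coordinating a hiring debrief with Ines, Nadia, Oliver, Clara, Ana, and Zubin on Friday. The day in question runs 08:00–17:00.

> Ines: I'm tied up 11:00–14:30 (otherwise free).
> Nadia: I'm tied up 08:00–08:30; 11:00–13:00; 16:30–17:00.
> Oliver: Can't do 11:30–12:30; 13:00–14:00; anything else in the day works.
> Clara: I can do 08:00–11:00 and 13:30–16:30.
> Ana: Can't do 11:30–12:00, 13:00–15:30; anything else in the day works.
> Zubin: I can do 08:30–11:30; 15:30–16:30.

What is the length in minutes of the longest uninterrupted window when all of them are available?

150

Ines free: 08:00-11:00, 14:30-17:00 (invert busy blocks within the working day).
Nadia free: 08:30-11:00, 13:00-16:30 (invert busy blocks within the working day).
Oliver free: 08:00-11:30, 12:30-13:00, 14:00-17:00 (invert busy blocks within the working day).
Clara free: 08:00-11:00, 13:30-16:30.
Ana free: 08:00-11:30, 12:00-13:00, 15:30-17:00 (invert busy blocks within the working day).
Zubin free: 08:30-11:30, 15:30-16:30.
Ines ∩ Nadia: 08:30-11:00, 14:30-16:30.
Ines ∩ Nadia ∩ Oliver: 08:30-11:00, 14:30-16:30.
Ines ∩ Nadia ∩ Oliver ∩ Clara: 08:30-11:00, 14:30-16:30.
Ines ∩ Nadia ∩ Oliver ∩ Clara ∩ Ana: 08:30-11:00, 15:30-16:30.
Ines ∩ Nadia ∩ Oliver ∩ Clara ∩ Ana ∩ Zubin: 08:30-11:00, 15:30-16:30.
The longest is 08:30-11:00 at 150 minutes.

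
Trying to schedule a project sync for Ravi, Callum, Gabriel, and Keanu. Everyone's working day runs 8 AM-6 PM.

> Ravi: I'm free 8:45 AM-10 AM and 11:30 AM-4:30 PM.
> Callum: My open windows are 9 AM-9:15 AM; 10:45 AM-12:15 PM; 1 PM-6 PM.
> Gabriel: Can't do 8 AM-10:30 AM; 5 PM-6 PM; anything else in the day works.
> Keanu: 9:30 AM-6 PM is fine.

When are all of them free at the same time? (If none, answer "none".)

11:30-12:15, 13:00-16:30

Ravi free: 08:45-10:00, 11:30-16:30.
Callum free: 09:00-09:15, 10:45-12:15, 13:00-18:00.
Gabriel free: 10:30-17:00 (invert busy blocks within the working day).
Keanu free: 09:30-18:00.
Ravi ∩ Callum: 09:00-09:15, 11:30-12:15, 13:00-16:30.
Ravi ∩ Callum ∩ Gabriel: 11:30-12:15, 13:00-16:30.
Ravi ∩ Callum ∩ Gabriel ∩ Keanu: 11:30-12:15, 13:00-16:30.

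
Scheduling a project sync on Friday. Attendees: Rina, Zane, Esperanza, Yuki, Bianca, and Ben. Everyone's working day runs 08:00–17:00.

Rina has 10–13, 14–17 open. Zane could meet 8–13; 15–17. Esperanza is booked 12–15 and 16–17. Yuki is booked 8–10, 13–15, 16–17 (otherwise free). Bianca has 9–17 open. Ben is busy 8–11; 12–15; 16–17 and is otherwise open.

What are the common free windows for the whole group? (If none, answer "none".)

11:00-12:00, 15:00-16:00

Rina free: 10:00-13:00, 14:00-17:00.
Zane free: 08:00-13:00, 15:00-17:00.
Esperanza free: 08:00-12:00, 15:00-16:00 (invert busy blocks within the working day).
Yuki free: 10:00-13:00, 15:00-16:00 (invert busy blocks within the working day).
Bianca free: 09:00-17:00.
Ben free: 11:00-12:00, 15:00-16:00 (invert busy blocks within the working day).
Rina ∩ Zane: 10:00-13:00, 15:00-17:00.
Rina ∩ Zane ∩ Esperanza: 10:00-12:00, 15:00-16:00.
Rina ∩ Zane ∩ Esperanza ∩ Yuki: 10:00-12:00, 15:00-16:00.
Rina ∩ Zane ∩ Esperanza ∩ Yuki ∩ Bianca: 10:00-12:00, 15:00-16:00.
Rina ∩ Zane ∩ Esperanza ∩ Yuki ∩ Bianca ∩ Ben: 11:00-12:00, 15:00-16:00.
Those are the intersection windows.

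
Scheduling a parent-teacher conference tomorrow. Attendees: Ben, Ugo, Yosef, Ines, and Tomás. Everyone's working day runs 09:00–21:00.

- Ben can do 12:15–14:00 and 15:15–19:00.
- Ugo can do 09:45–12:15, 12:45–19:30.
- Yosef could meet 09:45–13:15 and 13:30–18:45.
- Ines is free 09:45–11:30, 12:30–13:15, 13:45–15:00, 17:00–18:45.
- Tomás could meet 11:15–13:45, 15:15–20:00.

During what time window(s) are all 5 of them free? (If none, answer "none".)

Ben ∩ Ugo: 12:45-14:00, 15:15-19:00.
Ben ∩ Ugo ∩ Yosef: 12:45-13:15, 13:30-14:00, 15:15-18:45.
Ben ∩ Ugo ∩ Yosef ∩ Ines: 12:45-13:15, 13:45-14:00, 17:00-18:45.
Ben ∩ Ugo ∩ Yosef ∩ Ines ∩ Tomás: 12:45-13:15, 17:00-18:45.

12:45-13:15, 17:00-18:45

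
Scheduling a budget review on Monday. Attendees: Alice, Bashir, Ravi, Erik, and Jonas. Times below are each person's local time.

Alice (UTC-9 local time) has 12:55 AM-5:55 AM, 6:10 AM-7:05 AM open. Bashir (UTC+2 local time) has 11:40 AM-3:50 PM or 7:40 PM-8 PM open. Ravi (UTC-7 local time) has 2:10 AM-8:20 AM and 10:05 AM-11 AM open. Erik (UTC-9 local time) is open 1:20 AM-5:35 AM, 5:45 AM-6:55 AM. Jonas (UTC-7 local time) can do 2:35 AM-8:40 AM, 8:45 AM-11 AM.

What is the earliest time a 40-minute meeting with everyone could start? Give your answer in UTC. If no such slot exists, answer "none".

Alice in UTC: 09:55-14:55, 15:10-16:05 (add 9h to convert from UTC-9).
Bashir in UTC: 09:40-13:50, 17:40-18:00 (subtract 2h to convert from UTC+2).
Ravi in UTC: 09:10-15:20, 17:05-18:00 (add 7h to convert from UTC-7).
Erik in UTC: 10:20-14:35, 14:45-15:55 (add 9h to convert from UTC-9).
Jonas in UTC: 09:35-15:40, 15:45-18:00 (add 7h to convert from UTC-7).
Alice ∩ Bashir: 09:55-13:50.
Alice ∩ Bashir ∩ Ravi: 09:55-13:50.
Alice ∩ Bashir ∩ Ravi ∩ Erik: 10:20-13:50.
Alice ∩ Bashir ∩ Ravi ∩ Erik ∩ Jonas: 10:20-13:50.
Those are the intersection windows.
The first common window of at least 40 minutes is 10:20-13:50, so the earliest start is 10:20.

10:20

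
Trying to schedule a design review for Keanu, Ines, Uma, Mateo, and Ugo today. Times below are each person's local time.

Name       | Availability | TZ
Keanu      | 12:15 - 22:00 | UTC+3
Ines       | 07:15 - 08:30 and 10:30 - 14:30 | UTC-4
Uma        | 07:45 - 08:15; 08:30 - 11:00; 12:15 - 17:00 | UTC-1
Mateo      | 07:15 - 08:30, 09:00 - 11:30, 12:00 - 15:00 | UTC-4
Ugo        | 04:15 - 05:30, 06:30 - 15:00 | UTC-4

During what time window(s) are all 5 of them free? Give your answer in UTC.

Keanu in UTC: 09:15-19:00 (subtract 3h to convert from UTC+3).
Ines in UTC: 11:15-12:30, 14:30-18:30 (add 4h to convert from UTC-4).
Uma in UTC: 08:45-09:15, 09:30-12:00, 13:15-18:00 (add 1h to convert from UTC-1).
Mateo in UTC: 11:15-12:30, 13:00-15:30, 16:00-19:00 (add 4h to convert from UTC-4).
Ugo in UTC: 08:15-09:30, 10:30-19:00 (add 4h to convert from UTC-4).
Keanu ∩ Ines: 11:15-12:30, 14:30-18:30.
Keanu ∩ Ines ∩ Uma: 11:15-12:00, 14:30-18:00.
Keanu ∩ Ines ∩ Uma ∩ Mateo: 11:15-12:00, 14:30-15:30, 16:00-18:00.
Keanu ∩ Ines ∩ Uma ∩ Mateo ∩ Ugo: 11:15-12:00, 14:30-15:30, 16:00-18:00.

11:15-12:00, 14:30-15:30, 16:00-18:00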